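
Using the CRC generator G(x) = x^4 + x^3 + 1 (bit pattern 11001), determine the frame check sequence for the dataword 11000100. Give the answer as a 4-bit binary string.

Append 4 zeros: 110001000000. Divide by 11001 (XOR where the leading bit is 1):
  pos 0: 11000 XOR 11001 = 00001
  pos 4: 11000 XOR 11001 = 00001
Remainder (last 4 bits) = 1000. This is the CRC / FCS.

1000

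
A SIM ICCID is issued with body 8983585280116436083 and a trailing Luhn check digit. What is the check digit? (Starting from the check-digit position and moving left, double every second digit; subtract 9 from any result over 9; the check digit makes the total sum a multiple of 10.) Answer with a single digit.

Partial digits right→left: 3 8 0 6 3 4 6 1 1 0 8 2 5 8 5 3 8 9 8
Double every second digit counting from the check-digit position (so the 1st, 3rd, 5th, ... of the partial from the right).
  doubled (with −9 where >9): 6 0 6 3 2 7 1 1 7 7 → sum 40
  kept as-is: 8 6 4 1 0 2 8 3 9 → sum 41
Total = 40 + 41 = 81.
Check digit = (10 − (81 mod 10)) mod 10 = 9.

9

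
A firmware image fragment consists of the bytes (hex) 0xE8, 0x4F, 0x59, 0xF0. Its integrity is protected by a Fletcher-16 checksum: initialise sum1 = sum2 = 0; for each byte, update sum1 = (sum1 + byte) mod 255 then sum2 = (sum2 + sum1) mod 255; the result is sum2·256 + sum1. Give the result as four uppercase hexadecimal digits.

3582

Running sums (mod 255):
  after byte 0 (0xE8): sum1=232, sum2=232
  after byte 1 (0x4F): sum1=56, sum2=33
  after byte 2 (0x59): sum1=145, sum2=178
  after byte 3 (0xF0): sum1=130, sum2=53
Checksum = sum2·256 + sum1 = 53·256 + 130 = 13698 = 0x3582.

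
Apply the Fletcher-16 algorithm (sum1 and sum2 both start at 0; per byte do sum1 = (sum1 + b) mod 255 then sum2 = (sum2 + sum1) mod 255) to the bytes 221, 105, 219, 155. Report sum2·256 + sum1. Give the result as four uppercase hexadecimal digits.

07BE

Running sums (mod 255):
  after byte 0 (221): sum1=221, sum2=221
  after byte 1 (105): sum1=71, sum2=37
  after byte 2 (219): sum1=35, sum2=72
  after byte 3 (155): sum1=190, sum2=7
Checksum = sum2·256 + sum1 = 7·256 + 190 = 1982 = 0x07BE.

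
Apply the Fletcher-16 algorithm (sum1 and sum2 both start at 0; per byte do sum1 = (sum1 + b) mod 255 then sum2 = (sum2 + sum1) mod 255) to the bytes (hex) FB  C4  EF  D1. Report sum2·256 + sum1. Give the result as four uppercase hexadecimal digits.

EF82

Running sums (mod 255):
  after byte 0 (FB): sum1=251, sum2=251
  after byte 1 (C4): sum1=192, sum2=188
  after byte 2 (EF): sum1=176, sum2=109
  after byte 3 (D1): sum1=130, sum2=239
Checksum = sum2·256 + sum1 = 239·256 + 130 = 61314 = 0xEF82.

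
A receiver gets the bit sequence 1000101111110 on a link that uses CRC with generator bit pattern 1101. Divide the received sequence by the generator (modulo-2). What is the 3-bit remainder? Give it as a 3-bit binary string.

Modulo-2 division of 1000101111110 by 1101:
  pos 0: 1000 XOR 1101 = 0101
  pos 1: 1011 XOR 1101 = 0110
  pos 2: 1100 XOR 1101 = 0001
  pos 5: 1111 XOR 1101 = 0010
  pos 7: 1011 XOR 1101 = 0110
  pos 8: 1101 XOR 1101 = 0000
Remainder = 000 (zero — the frame passes the CRC check).

000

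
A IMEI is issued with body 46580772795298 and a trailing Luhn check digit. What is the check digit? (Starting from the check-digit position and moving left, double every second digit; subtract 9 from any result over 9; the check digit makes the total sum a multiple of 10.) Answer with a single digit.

Partial digits right→left: 8 9 2 5 9 7 2 7 7 0 8 5 6 4
Double every second digit counting from the check-digit position (so the 1st, 3rd, 5th, ... of the partial from the right).
  doubled (with −9 where >9): 7 4 9 4 5 7 3 → sum 39
  kept as-is: 9 5 7 7 0 5 4 → sum 37
Total = 39 + 37 = 76.
Check digit = (10 − (76 mod 10)) mod 10 = 4.

4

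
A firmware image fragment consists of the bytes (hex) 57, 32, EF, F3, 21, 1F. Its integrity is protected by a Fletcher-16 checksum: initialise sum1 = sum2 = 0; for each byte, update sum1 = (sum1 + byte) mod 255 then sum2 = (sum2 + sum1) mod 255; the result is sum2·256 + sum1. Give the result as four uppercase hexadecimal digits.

Running sums (mod 255):
  after byte 0 (57): sum1=87, sum2=87
  after byte 1 (32): sum1=137, sum2=224
  after byte 2 (EF): sum1=121, sum2=90
  after byte 3 (F3): sum1=109, sum2=199
  after byte 4 (21): sum1=142, sum2=86
  after byte 5 (1F): sum1=173, sum2=4
Checksum = sum2·256 + sum1 = 4·256 + 173 = 1197 = 0x04AD.

04AD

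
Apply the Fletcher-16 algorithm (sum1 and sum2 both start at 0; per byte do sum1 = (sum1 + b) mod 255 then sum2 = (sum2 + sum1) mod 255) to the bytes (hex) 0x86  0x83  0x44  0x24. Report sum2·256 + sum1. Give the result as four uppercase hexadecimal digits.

5172

Running sums (mod 255):
  after byte 0 (0x86): sum1=134, sum2=134
  after byte 1 (0x83): sum1=10, sum2=144
  after byte 2 (0x44): sum1=78, sum2=222
  after byte 3 (0x24): sum1=114, sum2=81
Checksum = sum2·256 + sum1 = 81·256 + 114 = 20850 = 0x5172.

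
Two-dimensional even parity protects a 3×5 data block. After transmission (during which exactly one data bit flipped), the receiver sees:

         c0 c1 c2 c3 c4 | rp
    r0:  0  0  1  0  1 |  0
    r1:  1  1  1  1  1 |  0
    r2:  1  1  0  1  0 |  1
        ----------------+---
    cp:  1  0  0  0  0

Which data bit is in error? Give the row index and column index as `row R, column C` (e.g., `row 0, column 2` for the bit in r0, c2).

row 1, column 0

Recompute each row's even parity and compare to rp:
  r0: data parity 0, sent rp 0 → ok
  r1: data parity 1, sent rp 0 → mismatch
  r2: data parity 1, sent rp 1 → ok
Recompute each column's even parity and compare to cp:
  c0: data parity 0, sent cp 1 → mismatch
  c1: data parity 0, sent cp 0 → ok
  c2: data parity 0, sent cp 0 → ok
  c3: data parity 0, sent cp 0 → ok
  c4: data parity 0, sent cp 0 → ok
Exactly one row (r1) and one column (c0) fail → the flipped bit is at their intersection.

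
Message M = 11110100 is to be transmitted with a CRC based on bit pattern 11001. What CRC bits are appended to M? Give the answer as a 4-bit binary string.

Append 4 zeros: 111101000000. Divide by 11001 (XOR where the leading bit is 1):
  pos 0: 11110 XOR 11001 = 00111
  pos 2: 11110 XOR 11001 = 00111
  pos 4: 11100 XOR 11001 = 00101
  pos 6: 10100 XOR 11001 = 01101
  pos 7: 11010 XOR 11001 = 00011
Remainder (last 4 bits) = 0011. This is the CRC / FCS.

0011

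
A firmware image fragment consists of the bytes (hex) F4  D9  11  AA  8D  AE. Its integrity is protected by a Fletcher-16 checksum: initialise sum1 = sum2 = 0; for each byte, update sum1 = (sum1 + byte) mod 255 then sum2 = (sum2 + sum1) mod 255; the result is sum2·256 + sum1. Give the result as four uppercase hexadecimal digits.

0DC6

Running sums (mod 255):
  after byte 0 (F4): sum1=244, sum2=244
  after byte 1 (D9): sum1=206, sum2=195
  after byte 2 (11): sum1=223, sum2=163
  after byte 3 (AA): sum1=138, sum2=46
  after byte 4 (8D): sum1=24, sum2=70
  after byte 5 (AE): sum1=198, sum2=13
Checksum = sum2·256 + sum1 = 13·256 + 198 = 3526 = 0x0DC6.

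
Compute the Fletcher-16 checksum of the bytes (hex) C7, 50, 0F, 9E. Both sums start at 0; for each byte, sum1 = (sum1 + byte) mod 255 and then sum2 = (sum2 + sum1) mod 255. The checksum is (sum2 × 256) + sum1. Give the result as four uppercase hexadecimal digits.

Running sums (mod 255):
  after byte 0 (C7): sum1=199, sum2=199
  after byte 1 (50): sum1=24, sum2=223
  after byte 2 (0F): sum1=39, sum2=7
  after byte 3 (9E): sum1=197, sum2=204
Checksum = sum2·256 + sum1 = 204·256 + 197 = 52421 = 0xCCC5.

CCC5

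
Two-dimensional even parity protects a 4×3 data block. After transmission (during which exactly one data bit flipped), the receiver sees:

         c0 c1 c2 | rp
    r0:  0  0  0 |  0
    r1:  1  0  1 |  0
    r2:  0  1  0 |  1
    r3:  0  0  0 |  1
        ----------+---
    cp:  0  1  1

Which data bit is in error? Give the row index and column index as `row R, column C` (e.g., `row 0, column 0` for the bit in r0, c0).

Recompute each row's even parity and compare to rp:
  r0: data parity 0, sent rp 0 → ok
  r1: data parity 0, sent rp 0 → ok
  r2: data parity 1, sent rp 1 → ok
  r3: data parity 0, sent rp 1 → mismatch
Recompute each column's even parity and compare to cp:
  c0: data parity 1, sent cp 0 → mismatch
  c1: data parity 1, sent cp 1 → ok
  c2: data parity 1, sent cp 1 → ok
Exactly one row (r3) and one column (c0) fail → the flipped bit is at their intersection.

row 3, column 0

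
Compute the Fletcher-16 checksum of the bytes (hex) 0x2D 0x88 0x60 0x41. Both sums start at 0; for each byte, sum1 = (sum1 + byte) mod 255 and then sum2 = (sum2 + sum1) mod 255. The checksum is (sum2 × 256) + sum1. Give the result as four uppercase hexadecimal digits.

Running sums (mod 255):
  after byte 0 (0x2D): sum1=45, sum2=45
  after byte 1 (0x88): sum1=181, sum2=226
  after byte 2 (0x60): sum1=22, sum2=248
  after byte 3 (0x41): sum1=87, sum2=80
Checksum = sum2·256 + sum1 = 80·256 + 87 = 20567 = 0x5057.

5057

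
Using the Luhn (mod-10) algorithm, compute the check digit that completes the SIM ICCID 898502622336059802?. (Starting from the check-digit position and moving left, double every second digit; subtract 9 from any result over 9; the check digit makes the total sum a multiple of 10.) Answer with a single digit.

5

Partial digits right→left: 2 0 8 9 5 0 6 3 3 2 2 6 2 0 5 8 9 8
Double every second digit counting from the check-digit position (so the 1st, 3rd, 5th, ... of the partial from the right).
  doubled (with −9 where >9): 4 7 1 3 6 4 4 1 9 → sum 39
  kept as-is: 0 9 0 3 2 6 0 8 8 → sum 36
Total = 39 + 36 = 75.
Check digit = (10 − (75 mod 10)) mod 10 = 5.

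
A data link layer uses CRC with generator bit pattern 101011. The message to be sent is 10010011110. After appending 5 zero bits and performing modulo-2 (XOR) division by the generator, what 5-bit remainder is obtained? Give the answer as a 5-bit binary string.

11000

Append 5 zeros: 1001001111000000. Divide by 101011 (XOR where the leading bit is 1):
  pos 0: 100100 XOR 101011 = 001111
  pos 2: 111111 XOR 101011 = 010100
  pos 3: 101001 XOR 101011 = 000010
  pos 7: 101000 XOR 101011 = 000011
Remainder (last 5 bits) = 11000. This is the CRC / FCS.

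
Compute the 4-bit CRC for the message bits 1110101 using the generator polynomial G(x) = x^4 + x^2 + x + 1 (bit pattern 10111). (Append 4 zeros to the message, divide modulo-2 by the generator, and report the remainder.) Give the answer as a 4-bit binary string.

Append 4 zeros: 11101010000. Divide by 10111 (XOR where the leading bit is 1):
  pos 0: 11101 XOR 10111 = 01010
  pos 1: 10100 XOR 10111 = 00011
  pos 4: 11100 XOR 10111 = 01011
  pos 5: 10110 XOR 10111 = 00001
Remainder (last 4 bits) = 0010. This is the CRC / FCS.

0010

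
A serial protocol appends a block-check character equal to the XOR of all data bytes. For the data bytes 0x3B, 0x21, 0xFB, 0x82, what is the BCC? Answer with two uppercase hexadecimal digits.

XOR the bytes together:
  start with 0x3B
  0x3B ⊕ 0x21 = 0x1A
  0x1A ⊕ 0xFB = 0xE1
  0xE1 ⊕ 0x82 = 0x63

63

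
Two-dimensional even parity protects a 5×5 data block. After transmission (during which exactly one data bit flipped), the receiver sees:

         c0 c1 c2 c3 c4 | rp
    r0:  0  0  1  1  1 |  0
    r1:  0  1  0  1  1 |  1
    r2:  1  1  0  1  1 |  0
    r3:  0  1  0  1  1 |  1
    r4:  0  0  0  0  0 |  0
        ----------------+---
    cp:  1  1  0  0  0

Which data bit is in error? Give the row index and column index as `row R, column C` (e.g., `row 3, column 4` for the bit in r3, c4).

row 0, column 2

Recompute each row's even parity and compare to rp:
  r0: data parity 1, sent rp 0 → mismatch
  r1: data parity 1, sent rp 1 → ok
  r2: data parity 0, sent rp 0 → ok
  r3: data parity 1, sent rp 1 → ok
  r4: data parity 0, sent rp 0 → ok
Recompute each column's even parity and compare to cp:
  c0: data parity 1, sent cp 1 → ok
  c1: data parity 1, sent cp 1 → ok
  c2: data parity 1, sent cp 0 → mismatch
  c3: data parity 0, sent cp 0 → ok
  c4: data parity 0, sent cp 0 → ok
Exactly one row (r0) and one column (c2) fail → the flipped bit is at their intersection.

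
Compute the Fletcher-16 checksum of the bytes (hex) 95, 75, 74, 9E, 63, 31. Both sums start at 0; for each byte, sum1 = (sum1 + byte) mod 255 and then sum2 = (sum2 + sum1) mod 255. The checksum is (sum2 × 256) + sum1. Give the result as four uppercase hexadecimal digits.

72B2

Running sums (mod 255):
  after byte 0 (95): sum1=149, sum2=149
  after byte 1 (75): sum1=11, sum2=160
  after byte 2 (74): sum1=127, sum2=32
  after byte 3 (9E): sum1=30, sum2=62
  after byte 4 (63): sum1=129, sum2=191
  after byte 5 (31): sum1=178, sum2=114
Checksum = sum2·256 + sum1 = 114·256 + 178 = 29362 = 0x72B2.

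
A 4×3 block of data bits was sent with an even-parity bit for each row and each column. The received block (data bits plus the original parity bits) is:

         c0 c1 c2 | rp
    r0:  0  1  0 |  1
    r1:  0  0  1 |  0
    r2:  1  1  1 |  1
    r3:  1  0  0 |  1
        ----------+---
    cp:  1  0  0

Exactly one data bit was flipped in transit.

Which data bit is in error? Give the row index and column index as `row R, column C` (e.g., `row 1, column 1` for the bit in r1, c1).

row 1, column 0

Recompute each row's even parity and compare to rp:
  r0: data parity 1, sent rp 1 → ok
  r1: data parity 1, sent rp 0 → mismatch
  r2: data parity 1, sent rp 1 → ok
  r3: data parity 1, sent rp 1 → ok
Recompute each column's even parity and compare to cp:
  c0: data parity 0, sent cp 1 → mismatch
  c1: data parity 0, sent cp 0 → ok
  c2: data parity 0, sent cp 0 → ok
Exactly one row (r1) and one column (c0) fail → the flipped bit is at their intersection.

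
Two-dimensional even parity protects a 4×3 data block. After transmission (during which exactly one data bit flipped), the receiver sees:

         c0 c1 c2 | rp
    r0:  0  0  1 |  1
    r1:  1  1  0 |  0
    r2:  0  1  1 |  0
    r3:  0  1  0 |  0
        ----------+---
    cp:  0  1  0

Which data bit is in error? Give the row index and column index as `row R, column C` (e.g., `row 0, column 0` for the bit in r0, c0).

row 3, column 0

Recompute each row's even parity and compare to rp:
  r0: data parity 1, sent rp 1 → ok
  r1: data parity 0, sent rp 0 → ok
  r2: data parity 0, sent rp 0 → ok
  r3: data parity 1, sent rp 0 → mismatch
Recompute each column's even parity and compare to cp:
  c0: data parity 1, sent cp 0 → mismatch
  c1: data parity 1, sent cp 1 → ok
  c2: data parity 0, sent cp 0 → ok
Exactly one row (r3) and one column (c0) fail → the flipped bit is at their intersection.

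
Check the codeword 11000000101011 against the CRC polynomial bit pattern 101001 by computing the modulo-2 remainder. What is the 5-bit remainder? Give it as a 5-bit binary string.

01001

Modulo-2 division of 11000000101011 by 101001:
  pos 0: 110000 XOR 101001 = 011001
  pos 1: 110010 XOR 101001 = 011011
  pos 2: 110110 XOR 101001 = 011111
  pos 3: 111111 XOR 101001 = 010110
  pos 4: 101100 XOR 101001 = 000101
  pos 7: 101101 XOR 101001 = 000100
Remainder = 01001 (nonzero — an error is detected).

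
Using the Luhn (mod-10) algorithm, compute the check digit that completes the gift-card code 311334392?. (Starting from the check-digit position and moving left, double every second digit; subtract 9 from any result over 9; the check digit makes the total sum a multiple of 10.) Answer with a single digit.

9

Partial digits right→left: 2 9 3 4 3 3 1 1 3
Double every second digit counting from the check-digit position (so the 1st, 3rd, 5th, ... of the partial from the right).
  doubled (with −9 where >9): 4 6 6 2 6 → sum 24
  kept as-is: 9 4 3 1 → sum 17
Total = 24 + 17 = 41.
Check digit = (10 − (41 mod 10)) mod 10 = 9.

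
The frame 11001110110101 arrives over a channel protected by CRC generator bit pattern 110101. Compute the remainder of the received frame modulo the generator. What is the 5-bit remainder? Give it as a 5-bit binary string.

10101

Modulo-2 division of 11001110110101 by 110101:
  pos 0: 110011 XOR 110101 = 000110
  pos 3: 110101 XOR 110101 = 000000
Remainder = 10101 (nonzero — an error is detected).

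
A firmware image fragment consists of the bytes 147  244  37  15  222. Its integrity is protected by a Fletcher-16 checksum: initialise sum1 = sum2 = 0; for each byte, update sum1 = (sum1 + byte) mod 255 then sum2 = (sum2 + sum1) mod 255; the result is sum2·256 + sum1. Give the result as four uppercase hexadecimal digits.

229B

Running sums (mod 255):
  after byte 0 (147): sum1=147, sum2=147
  after byte 1 (244): sum1=136, sum2=28
  after byte 2 (37): sum1=173, sum2=201
  after byte 3 (15): sum1=188, sum2=134
  after byte 4 (222): sum1=155, sum2=34
Checksum = sum2·256 + sum1 = 34·256 + 155 = 8859 = 0x229B.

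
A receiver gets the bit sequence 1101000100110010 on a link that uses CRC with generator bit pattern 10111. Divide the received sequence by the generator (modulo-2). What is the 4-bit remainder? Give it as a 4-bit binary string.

Modulo-2 division of 1101000100110010 by 10111:
  pos 0: 11010 XOR 10111 = 01101
  pos 1: 11010 XOR 10111 = 01101
  pos 2: 11010 XOR 10111 = 01101
  pos 3: 11011 XOR 10111 = 01100
  pos 4: 11000 XOR 10111 = 01111
  pos 5: 11110 XOR 10111 = 01001
  pos 6: 10011 XOR 10111 = 00100
  pos 8: 10010 XOR 10111 = 00101
  pos 10: 10101 XOR 10111 = 00010
Remainder = 0100 (nonzero — an error is detected).

0100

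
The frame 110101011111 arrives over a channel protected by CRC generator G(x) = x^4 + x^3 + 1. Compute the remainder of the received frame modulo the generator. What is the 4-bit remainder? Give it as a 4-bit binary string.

Modulo-2 division of 110101011111 by 11001:
  pos 0: 11010 XOR 11001 = 00011
  pos 3: 11101 XOR 11001 = 00100
  pos 5: 10011 XOR 11001 = 01010
  pos 6: 10101 XOR 11001 = 01100
  pos 7: 11001 XOR 11001 = 00000
Remainder = 0000 (zero — the frame passes the CRC check).

0000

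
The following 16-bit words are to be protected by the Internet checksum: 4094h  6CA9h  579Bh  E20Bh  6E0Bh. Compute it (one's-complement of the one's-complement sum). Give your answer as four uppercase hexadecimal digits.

One's-complement addition (fold any carry out of bit 15 back into bit 0):
  0x4094 + 0x6CA9 = 0x0AD3D
  0xAD3D + 0x579B = 0x104D8 → wrap carry → 0x04D9
  0x04D9 + 0xE20B = 0x0E6E4
  0xE6E4 + 0x6E0B = 0x154EF → wrap carry → 0x54F0
One's-complement sum = 0x54F0.
Checksum = ~0x54F0 & 0xFFFF = 0xAB0F.

AB0F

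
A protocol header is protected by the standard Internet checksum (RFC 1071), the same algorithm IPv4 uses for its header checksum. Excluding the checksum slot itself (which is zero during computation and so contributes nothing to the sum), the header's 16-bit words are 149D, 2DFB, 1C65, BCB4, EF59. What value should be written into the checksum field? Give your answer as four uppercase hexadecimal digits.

One's-complement addition (fold any carry out of bit 15 back into bit 0):
  0x149D + 0x2DFB = 0x04298
  0x4298 + 0x1C65 = 0x05EFD
  0x5EFD + 0xBCB4 = 0x11BB1 → wrap carry → 0x1BB2
  0x1BB2 + 0xEF59 = 0x10B0B → wrap carry → 0x0B0C
One's-complement sum = 0x0B0C.
Checksum = ~0x0B0C & 0xFFFF = 0xF4F3.

F4F3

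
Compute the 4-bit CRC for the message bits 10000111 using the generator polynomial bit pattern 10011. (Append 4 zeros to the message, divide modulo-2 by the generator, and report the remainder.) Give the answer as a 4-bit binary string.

0111

Append 4 zeros: 100001110000. Divide by 10011 (XOR where the leading bit is 1):
  pos 0: 10000 XOR 10011 = 00011
  pos 3: 11111 XOR 10011 = 01100
  pos 4: 11000 XOR 10011 = 01011
  pos 5: 10110 XOR 10011 = 00101
  pos 7: 10100 XOR 10011 = 00111
Remainder (last 4 bits) = 0111. This is the CRC / FCS.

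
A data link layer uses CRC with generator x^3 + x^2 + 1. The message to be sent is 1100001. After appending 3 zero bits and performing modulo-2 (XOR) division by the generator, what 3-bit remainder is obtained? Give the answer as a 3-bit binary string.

011

Append 3 zeros: 1100001000. Divide by 1101 (XOR where the leading bit is 1):
  pos 0: 1100 XOR 1101 = 0001
  pos 3: 1001 XOR 1101 = 0100
  pos 4: 1000 XOR 1101 = 0101
  pos 5: 1010 XOR 1101 = 0111
  pos 6: 1110 XOR 1101 = 0011
Remainder (last 3 bits) = 011. This is the CRC / FCS.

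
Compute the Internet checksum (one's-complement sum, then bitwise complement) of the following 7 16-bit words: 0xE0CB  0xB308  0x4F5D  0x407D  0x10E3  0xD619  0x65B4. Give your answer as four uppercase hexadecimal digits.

8F9F

One's-complement addition (fold any carry out of bit 15 back into bit 0):
  0xE0CB + 0xB308 = 0x193D3 → wrap carry → 0x93D4
  0x93D4 + 0x4F5D = 0x0E331
  0xE331 + 0x407D = 0x123AE → wrap carry → 0x23AF
  0x23AF + 0x10E3 = 0x03492
  0x3492 + 0xD619 = 0x10AAB → wrap carry → 0x0AAC
  0x0AAC + 0x65B4 = 0x07060
One's-complement sum = 0x7060.
Checksum = ~0x7060 & 0xFFFF = 0x8F9F.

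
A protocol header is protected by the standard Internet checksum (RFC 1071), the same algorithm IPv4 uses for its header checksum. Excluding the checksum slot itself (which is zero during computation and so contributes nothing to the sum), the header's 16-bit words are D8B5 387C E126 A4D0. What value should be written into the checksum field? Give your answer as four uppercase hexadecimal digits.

68D6

One's-complement addition (fold any carry out of bit 15 back into bit 0):
  0xD8B5 + 0x387C = 0x11131 → wrap carry → 0x1132
  0x1132 + 0xE126 = 0x0F258
  0xF258 + 0xA4D0 = 0x19728 → wrap carry → 0x9729
One's-complement sum = 0x9729.
Checksum = ~0x9729 & 0xFFFF = 0x68D6.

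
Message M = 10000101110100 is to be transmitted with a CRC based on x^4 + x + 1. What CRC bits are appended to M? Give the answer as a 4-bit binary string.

1111

Append 4 zeros: 100001011101000000. Divide by 10011 (XOR where the leading bit is 1):
  pos 0: 10000 XOR 10011 = 00011
  pos 3: 11101 XOR 10011 = 01110
  pos 4: 11101 XOR 10011 = 01110
  pos 5: 11101 XOR 10011 = 01110
  pos 6: 11100 XOR 10011 = 01111
  pos 7: 11111 XOR 10011 = 01100
  pos 8: 11000 XOR 10011 = 01011
  pos 9: 10110 XOR 10011 = 00101
  pos 11: 10100 XOR 10011 = 00111
  pos 13: 11100 XOR 10011 = 01111
Remainder (last 4 bits) = 1111. This is the CRC / FCS.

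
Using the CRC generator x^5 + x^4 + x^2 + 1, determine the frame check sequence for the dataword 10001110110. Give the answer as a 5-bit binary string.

00101

Append 5 zeros: 1000111011000000. Divide by 110101 (XOR where the leading bit is 1):
  pos 0: 100011 XOR 110101 = 010110
  pos 1: 101101 XOR 110101 = 011000
  pos 2: 110000 XOR 110101 = 000101
  pos 5: 101110 XOR 110101 = 011011
  pos 6: 110110 XOR 110101 = 000011
  pos 10: 110000 XOR 110101 = 000101
Remainder (last 5 bits) = 00101. This is the CRC / FCS.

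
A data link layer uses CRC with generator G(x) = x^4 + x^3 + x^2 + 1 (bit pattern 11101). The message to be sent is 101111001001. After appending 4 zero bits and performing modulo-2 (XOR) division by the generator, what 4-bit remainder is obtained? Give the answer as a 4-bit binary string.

0010

Append 4 zeros: 1011110010010000. Divide by 11101 (XOR where the leading bit is 1):
  pos 0: 10111 XOR 11101 = 01010
  pos 1: 10101 XOR 11101 = 01000
  pos 2: 10000 XOR 11101 = 01101
  pos 3: 11010 XOR 11101 = 00111
  pos 5: 11110 XOR 11101 = 00011
  pos 8: 11010 XOR 11101 = 00111
  pos 10: 11100 XOR 11101 = 00001
Remainder (last 4 bits) = 0010. This is the CRC / FCS.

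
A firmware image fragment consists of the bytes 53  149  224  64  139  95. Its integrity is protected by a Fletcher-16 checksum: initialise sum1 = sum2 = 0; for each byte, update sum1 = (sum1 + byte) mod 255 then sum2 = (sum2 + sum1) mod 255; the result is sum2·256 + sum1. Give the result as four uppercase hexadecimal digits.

Running sums (mod 255):
  after byte 0 (53): sum1=53, sum2=53
  after byte 1 (149): sum1=202, sum2=0
  after byte 2 (224): sum1=171, sum2=171
  after byte 3 (64): sum1=235, sum2=151
  after byte 4 (139): sum1=119, sum2=15
  after byte 5 (95): sum1=214, sum2=229
Checksum = sum2·256 + sum1 = 229·256 + 214 = 58838 = 0xE5D6.

E5D6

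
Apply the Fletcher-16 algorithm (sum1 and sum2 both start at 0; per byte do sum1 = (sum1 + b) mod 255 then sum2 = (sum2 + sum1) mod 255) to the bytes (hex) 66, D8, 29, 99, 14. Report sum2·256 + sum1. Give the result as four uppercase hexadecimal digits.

2616

Running sums (mod 255):
  after byte 0 (66): sum1=102, sum2=102
  after byte 1 (D8): sum1=63, sum2=165
  after byte 2 (29): sum1=104, sum2=14
  after byte 3 (99): sum1=2, sum2=16
  after byte 4 (14): sum1=22, sum2=38
Checksum = sum2·256 + sum1 = 38·256 + 22 = 9750 = 0x2616.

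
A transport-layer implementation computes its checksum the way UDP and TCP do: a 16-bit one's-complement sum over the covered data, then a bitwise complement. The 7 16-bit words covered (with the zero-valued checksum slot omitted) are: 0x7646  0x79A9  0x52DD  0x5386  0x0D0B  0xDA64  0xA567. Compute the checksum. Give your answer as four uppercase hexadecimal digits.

One's-complement addition (fold any carry out of bit 15 back into bit 0):
  0x7646 + 0x79A9 = 0x0EFEF
  0xEFEF + 0x52DD = 0x142CC → wrap carry → 0x42CD
  0x42CD + 0x5386 = 0x09653
  0x9653 + 0x0D0B = 0x0A35E
  0xA35E + 0xDA64 = 0x17DC2 → wrap carry → 0x7DC3
  0x7DC3 + 0xA567 = 0x1232A → wrap carry → 0x232B
One's-complement sum = 0x232B.
Checksum = ~0x232B & 0xFFFF = 0xDCD4.

DCD4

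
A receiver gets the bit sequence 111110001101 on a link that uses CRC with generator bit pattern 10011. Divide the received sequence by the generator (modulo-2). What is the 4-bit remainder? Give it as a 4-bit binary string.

Modulo-2 division of 111110001101 by 10011:
  pos 0: 11111 XOR 10011 = 01100
  pos 1: 11000 XOR 10011 = 01011
  pos 2: 10110 XOR 10011 = 00101
  pos 4: 10101 XOR 10011 = 00110
  pos 6: 11010 XOR 10011 = 01001
  pos 7: 10011 XOR 10011 = 00000
Remainder = 0000 (zero — the frame passes the CRC check).

0000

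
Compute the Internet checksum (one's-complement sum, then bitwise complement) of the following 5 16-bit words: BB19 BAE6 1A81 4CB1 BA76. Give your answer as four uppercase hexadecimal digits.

One's-complement addition (fold any carry out of bit 15 back into bit 0):
  0xBB19 + 0xBAE6 = 0x175FF → wrap carry → 0x7600
  0x7600 + 0x1A81 = 0x09081
  0x9081 + 0x4CB1 = 0x0DD32
  0xDD32 + 0xBA76 = 0x197A8 → wrap carry → 0x97A9
One's-complement sum = 0x97A9.
Checksum = ~0x97A9 & 0xFFFF = 0x6856.

6856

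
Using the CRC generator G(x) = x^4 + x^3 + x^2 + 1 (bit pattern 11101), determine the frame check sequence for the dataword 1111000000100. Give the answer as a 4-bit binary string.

Append 4 zeros: 11110000001000000. Divide by 11101 (XOR where the leading bit is 1):
  pos 0: 11110 XOR 11101 = 00011
  pos 3: 11000 XOR 11101 = 00101
  pos 5: 10100 XOR 11101 = 01001
  pos 6: 10011 XOR 11101 = 01110
  pos 7: 11100 XOR 11101 = 00001
  pos 11: 10000 XOR 11101 = 01101
  pos 12: 11010 XOR 11101 = 00111
Remainder (last 4 bits) = 0111. This is the CRC / FCS.

0111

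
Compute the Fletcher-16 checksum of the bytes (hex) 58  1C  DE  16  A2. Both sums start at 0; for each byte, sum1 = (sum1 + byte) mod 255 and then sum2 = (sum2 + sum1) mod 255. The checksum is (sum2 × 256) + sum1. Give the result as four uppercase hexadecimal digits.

Running sums (mod 255):
  after byte 0 (58): sum1=88, sum2=88
  after byte 1 (1C): sum1=116, sum2=204
  after byte 2 (DE): sum1=83, sum2=32
  after byte 3 (16): sum1=105, sum2=137
  after byte 4 (A2): sum1=12, sum2=149
Checksum = sum2·256 + sum1 = 149·256 + 12 = 38156 = 0x950C.

950C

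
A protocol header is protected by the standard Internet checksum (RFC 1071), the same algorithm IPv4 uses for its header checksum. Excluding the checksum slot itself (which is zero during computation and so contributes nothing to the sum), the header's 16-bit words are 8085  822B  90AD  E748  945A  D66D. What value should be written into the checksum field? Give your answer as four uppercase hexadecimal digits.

One's-complement addition (fold any carry out of bit 15 back into bit 0):
  0x8085 + 0x822B = 0x102B0 → wrap carry → 0x02B1
  0x02B1 + 0x90AD = 0x0935E
  0x935E + 0xE748 = 0x17AA6 → wrap carry → 0x7AA7
  0x7AA7 + 0x945A = 0x10F01 → wrap carry → 0x0F02
  0x0F02 + 0xD66D = 0x0E56F
One's-complement sum = 0xE56F.
Checksum = ~0xE56F & 0xFFFF = 0x1A90.

1A90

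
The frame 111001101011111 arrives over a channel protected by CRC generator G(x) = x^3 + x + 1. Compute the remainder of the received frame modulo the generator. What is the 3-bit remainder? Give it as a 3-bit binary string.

010

Modulo-2 division of 111001101011111 by 1011:
  pos 0: 1110 XOR 1011 = 0101
  pos 1: 1010 XOR 1011 = 0001
  pos 4: 1110 XOR 1011 = 0101
  pos 5: 1011 XOR 1011 = 0000
  pos 10: 1111 XOR 1011 = 0100
  pos 11: 1001 XOR 1011 = 0010
Remainder = 010 (nonzero — an error is detected).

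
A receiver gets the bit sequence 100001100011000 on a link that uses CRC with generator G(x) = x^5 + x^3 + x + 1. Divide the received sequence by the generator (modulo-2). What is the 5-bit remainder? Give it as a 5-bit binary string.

11111

Modulo-2 division of 100001100011000 by 101011:
  pos 0: 100001 XOR 101011 = 001010
  pos 2: 101010 XOR 101011 = 000001
  pos 7: 100110 XOR 101011 = 001101
  pos 9: 110100 XOR 101011 = 011111
Remainder = 11111 (nonzero — an error is detected).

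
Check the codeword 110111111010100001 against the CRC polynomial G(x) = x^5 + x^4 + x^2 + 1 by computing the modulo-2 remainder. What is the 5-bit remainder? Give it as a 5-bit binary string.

Modulo-2 division of 110111111010100001 by 110101:
  pos 0: 110111 XOR 110101 = 000010
  pos 4: 101110 XOR 110101 = 011011
  pos 5: 110111 XOR 110101 = 000010
  pos 9: 100100 XOR 110101 = 010001
  pos 10: 100010 XOR 110101 = 010111
  pos 11: 101110 XOR 110101 = 011011
  pos 12: 110111 XOR 110101 = 000010
Remainder = 00010 (nonzero — an error is detected).

00010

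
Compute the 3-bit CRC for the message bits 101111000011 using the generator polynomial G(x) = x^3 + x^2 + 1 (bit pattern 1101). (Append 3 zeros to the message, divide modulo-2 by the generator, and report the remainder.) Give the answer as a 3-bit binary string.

110

Append 3 zeros: 101111000011000. Divide by 1101 (XOR where the leading bit is 1):
  pos 0: 1011 XOR 1101 = 0110
  pos 1: 1101 XOR 1101 = 0000
  pos 5: 1000 XOR 1101 = 0101
  pos 6: 1010 XOR 1101 = 0111
  pos 7: 1111 XOR 1101 = 0010
  pos 9: 1010 XOR 1101 = 0111
  pos 10: 1110 XOR 1101 = 0011
Remainder (last 3 bits) = 110. This is the CRC / FCS.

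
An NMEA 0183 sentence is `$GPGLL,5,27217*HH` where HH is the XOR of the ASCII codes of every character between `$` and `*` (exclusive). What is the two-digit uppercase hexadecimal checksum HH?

54

XOR the ASCII codes of the payload characters:
  'G' = 0x47 → acc = 0x47
  'P' = 0x50 → acc = 0x17
  'G' = 0x47 → acc = 0x50
  'L' = 0x4C → acc = 0x1C
  'L' = 0x4C → acc = 0x50
  ',' = 0x2C → acc = 0x7C
  '5' = 0x35 → acc = 0x49
  ',' = 0x2C → acc = 0x65
  '2' = 0x32 → acc = 0x57
  '7' = 0x37 → acc = 0x60
  '2' = 0x32 → acc = 0x52
  '1' = 0x31 → acc = 0x63
  '7' = 0x37 → acc = 0x54
Checksum = 0x54.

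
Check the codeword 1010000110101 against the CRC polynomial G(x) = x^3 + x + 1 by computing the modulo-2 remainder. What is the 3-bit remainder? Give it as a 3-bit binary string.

Modulo-2 division of 1010000110101 by 1011:
  pos 0: 1010 XOR 1011 = 0001
  pos 3: 1000 XOR 1011 = 0011
  pos 5: 1111 XOR 1011 = 0100
  pos 6: 1000 XOR 1011 = 0011
  pos 8: 1110 XOR 1011 = 0101
  pos 9: 1011 XOR 1011 = 0000
Remainder = 000 (zero — the frame passes the CRC check).

000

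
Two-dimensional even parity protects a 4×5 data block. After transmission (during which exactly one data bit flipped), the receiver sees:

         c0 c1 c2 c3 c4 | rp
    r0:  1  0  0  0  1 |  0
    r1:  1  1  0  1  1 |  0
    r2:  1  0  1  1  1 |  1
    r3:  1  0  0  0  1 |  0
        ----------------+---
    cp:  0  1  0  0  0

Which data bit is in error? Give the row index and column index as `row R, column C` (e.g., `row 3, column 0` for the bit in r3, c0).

row 2, column 2

Recompute each row's even parity and compare to rp:
  r0: data parity 0, sent rp 0 → ok
  r1: data parity 0, sent rp 0 → ok
  r2: data parity 0, sent rp 1 → mismatch
  r3: data parity 0, sent rp 0 → ok
Recompute each column's even parity and compare to cp:
  c0: data parity 0, sent cp 0 → ok
  c1: data parity 1, sent cp 1 → ok
  c2: data parity 1, sent cp 0 → mismatch
  c3: data parity 0, sent cp 0 → ok
  c4: data parity 0, sent cp 0 → ok
Exactly one row (r2) and one column (c2) fail → the flipped bit is at their intersection.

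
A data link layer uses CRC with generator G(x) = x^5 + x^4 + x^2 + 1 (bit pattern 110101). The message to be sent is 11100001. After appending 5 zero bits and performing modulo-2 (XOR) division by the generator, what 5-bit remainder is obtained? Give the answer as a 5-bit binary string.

00000

Append 5 zeros: 1110000100000. Divide by 110101 (XOR where the leading bit is 1):
  pos 0: 111000 XOR 110101 = 001101
  pos 2: 110101 XOR 110101 = 000000
Remainder (last 5 bits) = 00000. This is the CRC / FCS.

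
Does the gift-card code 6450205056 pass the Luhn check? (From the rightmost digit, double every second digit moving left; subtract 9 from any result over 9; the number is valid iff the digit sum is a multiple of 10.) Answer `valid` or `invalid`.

valid

From the right, keep odd positions and double even positions (subtract 9 from any doubled value over 9):
  doubled (positions 2,4,...): 1 1 4 1 3 → sum 10
  kept (positions 1,3,...): 6 0 0 0 4 → sum 10
Total = 20.
20 mod 10 = 0, so the number is valid.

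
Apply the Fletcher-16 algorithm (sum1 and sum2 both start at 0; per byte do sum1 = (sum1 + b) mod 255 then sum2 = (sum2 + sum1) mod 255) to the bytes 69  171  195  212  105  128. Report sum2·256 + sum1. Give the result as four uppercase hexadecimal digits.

Running sums (mod 255):
  after byte 0 (69): sum1=69, sum2=69
  after byte 1 (171): sum1=240, sum2=54
  after byte 2 (195): sum1=180, sum2=234
  after byte 3 (212): sum1=137, sum2=116
  after byte 4 (105): sum1=242, sum2=103
  after byte 5 (128): sum1=115, sum2=218
Checksum = sum2·256 + sum1 = 218·256 + 115 = 55923 = 0xDA73.

DA73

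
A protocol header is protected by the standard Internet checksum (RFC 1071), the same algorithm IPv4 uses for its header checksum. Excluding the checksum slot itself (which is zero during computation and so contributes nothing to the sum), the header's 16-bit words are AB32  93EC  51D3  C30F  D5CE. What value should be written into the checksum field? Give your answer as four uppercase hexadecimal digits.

One's-complement addition (fold any carry out of bit 15 back into bit 0):
  0xAB32 + 0x93EC = 0x13F1E → wrap carry → 0x3F1F
  0x3F1F + 0x51D3 = 0x090F2
  0x90F2 + 0xC30F = 0x15401 → wrap carry → 0x5402
  0x5402 + 0xD5CE = 0x129D0 → wrap carry → 0x29D1
One's-complement sum = 0x29D1.
Checksum = ~0x29D1 & 0xFFFF = 0xD62E.

D62E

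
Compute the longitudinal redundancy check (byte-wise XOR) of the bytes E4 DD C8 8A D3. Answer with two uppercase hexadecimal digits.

XOR the bytes together:
  start with 0xE4
  0xE4 ⊕ 0xDD = 0x39
  0x39 ⊕ 0xC8 = 0xF1
  0xF1 ⊕ 0x8A = 0x7B
  0x7B ⊕ 0xD3 = 0xA8

A8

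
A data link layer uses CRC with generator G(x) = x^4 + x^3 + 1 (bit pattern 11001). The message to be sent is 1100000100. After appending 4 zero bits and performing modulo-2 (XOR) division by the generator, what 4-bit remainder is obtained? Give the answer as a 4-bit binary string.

Append 4 zeros: 11000001000000. Divide by 11001 (XOR where the leading bit is 1):
  pos 0: 11000 XOR 11001 = 00001
  pos 4: 10010 XOR 11001 = 01011
  pos 5: 10110 XOR 11001 = 01111
  pos 6: 11110 XOR 11001 = 00111
  pos 8: 11100 XOR 11001 = 00101
Remainder (last 4 bits) = 1010. This is the CRC / FCS.

1010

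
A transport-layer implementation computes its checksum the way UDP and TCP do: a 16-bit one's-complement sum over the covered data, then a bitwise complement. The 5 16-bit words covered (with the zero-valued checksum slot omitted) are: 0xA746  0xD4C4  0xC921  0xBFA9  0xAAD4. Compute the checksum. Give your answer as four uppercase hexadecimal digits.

One's-complement addition (fold any carry out of bit 15 back into bit 0):
  0xA746 + 0xD4C4 = 0x17C0A → wrap carry → 0x7C0B
  0x7C0B + 0xC921 = 0x1452C → wrap carry → 0x452D
  0x452D + 0xBFA9 = 0x104D6 → wrap carry → 0x04D7
  0x04D7 + 0xAAD4 = 0x0AFAB
One's-complement sum = 0xAFAB.
Checksum = ~0xAFAB & 0xFFFF = 0x5054.

5054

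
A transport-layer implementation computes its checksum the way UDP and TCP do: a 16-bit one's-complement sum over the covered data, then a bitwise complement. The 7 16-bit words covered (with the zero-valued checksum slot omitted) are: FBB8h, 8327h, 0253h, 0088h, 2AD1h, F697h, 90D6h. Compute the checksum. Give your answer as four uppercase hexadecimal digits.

CC04

One's-complement addition (fold any carry out of bit 15 back into bit 0):
  0xFBB8 + 0x8327 = 0x17EDF → wrap carry → 0x7EE0
  0x7EE0 + 0x0253 = 0x08133
  0x8133 + 0x0088 = 0x081BB
  0x81BB + 0x2AD1 = 0x0AC8C
  0xAC8C + 0xF697 = 0x1A323 → wrap carry → 0xA324
  0xA324 + 0x90D6 = 0x133FA → wrap carry → 0x33FB
One's-complement sum = 0x33FB.
Checksum = ~0x33FB & 0xFFFF = 0xCC04.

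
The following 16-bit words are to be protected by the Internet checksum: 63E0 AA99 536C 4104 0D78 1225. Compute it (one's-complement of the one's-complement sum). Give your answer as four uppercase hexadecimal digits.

3D78

One's-complement addition (fold any carry out of bit 15 back into bit 0):
  0x63E0 + 0xAA99 = 0x10E79 → wrap carry → 0x0E7A
  0x0E7A + 0x536C = 0x061E6
  0x61E6 + 0x4104 = 0x0A2EA
  0xA2EA + 0x0D78 = 0x0B062
  0xB062 + 0x1225 = 0x0C287
One's-complement sum = 0xC287.
Checksum = ~0xC287 & 0xFFFF = 0x3D78.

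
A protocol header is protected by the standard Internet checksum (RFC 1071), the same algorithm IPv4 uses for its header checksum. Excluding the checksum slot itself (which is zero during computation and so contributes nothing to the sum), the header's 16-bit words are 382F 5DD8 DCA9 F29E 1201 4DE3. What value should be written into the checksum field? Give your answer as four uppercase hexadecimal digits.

3ACB

One's-complement addition (fold any carry out of bit 15 back into bit 0):
  0x382F + 0x5DD8 = 0x09607
  0x9607 + 0xDCA9 = 0x172B0 → wrap carry → 0x72B1
  0x72B1 + 0xF29E = 0x1654F → wrap carry → 0x6550
  0x6550 + 0x1201 = 0x07751
  0x7751 + 0x4DE3 = 0x0C534
One's-complement sum = 0xC534.
Checksum = ~0xC534 & 0xFFFF = 0x3ACB.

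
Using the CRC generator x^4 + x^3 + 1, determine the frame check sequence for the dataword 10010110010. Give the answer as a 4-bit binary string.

Append 4 zeros: 100101100100000. Divide by 11001 (XOR where the leading bit is 1):
  pos 0: 10010 XOR 11001 = 01011
  pos 1: 10111 XOR 11001 = 01110
  pos 2: 11101 XOR 11001 = 00100
  pos 4: 10000 XOR 11001 = 01001
  pos 5: 10011 XOR 11001 = 01010
  pos 6: 10100 XOR 11001 = 01101
  pos 7: 11010 XOR 11001 = 00011
  pos 10: 11000 XOR 11001 = 00001
Remainder (last 4 bits) = 0001. This is the CRC / FCS.

0001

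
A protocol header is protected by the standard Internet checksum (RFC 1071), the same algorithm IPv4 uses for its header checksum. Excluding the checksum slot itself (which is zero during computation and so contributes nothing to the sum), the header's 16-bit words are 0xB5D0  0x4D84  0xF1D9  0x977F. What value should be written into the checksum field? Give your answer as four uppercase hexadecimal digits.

7351

One's-complement addition (fold any carry out of bit 15 back into bit 0):
  0xB5D0 + 0x4D84 = 0x10354 → wrap carry → 0x0355
  0x0355 + 0xF1D9 = 0x0F52E
  0xF52E + 0x977F = 0x18CAD → wrap carry → 0x8CAE
One's-complement sum = 0x8CAE.
Checksum = ~0x8CAE & 0xFFFF = 0x7351.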